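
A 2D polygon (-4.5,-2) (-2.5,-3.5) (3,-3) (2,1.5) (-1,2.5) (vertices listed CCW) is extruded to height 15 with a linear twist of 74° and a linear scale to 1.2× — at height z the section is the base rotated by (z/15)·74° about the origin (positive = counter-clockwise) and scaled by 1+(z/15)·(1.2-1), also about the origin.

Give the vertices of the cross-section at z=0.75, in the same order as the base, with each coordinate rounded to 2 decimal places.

Cross-section at z=0.75: (-4.41,-2.31) (-2.29,-3.69) (3.22,-2.83) (1.92,1.64) (-1.17,2.45)

t = z/height = 0.75/15 = 0.05
s = 1 + (scale-1)·z/height = 1 + (1.2-1)·0.75/15 = 1.010000
θ = twist·z/height = 74°·0.75/15 = 3.7000° = 0.064577 rad
cos θ = 0.997916, sin θ = 0.064532 (intermediates below are computed at full precision and shown rounded to 5 d.p.)
v1: (-4.5,-2) → rotate → (-4.36156,-2.28623) → ×s → (-4.40517,-2.30909) → (-4.41,-2.31)
v2: (-2.5,-3.5) → rotate → (-2.26893,-3.65404) → ×s → (-2.29162,-3.69058) → (-2.29,-3.69)
v3: (3,-3) → rotate → (3.18734,-2.80015) → ×s → (3.21922,-2.82815) → (3.22,-2.83)
v4: (2,1.5) → rotate → (1.89903,1.62594) → ×s → (1.91802,1.64220) → (1.92,1.64)
v5: (-1,2.5) → rotate → (-1.15925,2.43026) → ×s → (-1.17084,2.45456) → (-1.17,2.45)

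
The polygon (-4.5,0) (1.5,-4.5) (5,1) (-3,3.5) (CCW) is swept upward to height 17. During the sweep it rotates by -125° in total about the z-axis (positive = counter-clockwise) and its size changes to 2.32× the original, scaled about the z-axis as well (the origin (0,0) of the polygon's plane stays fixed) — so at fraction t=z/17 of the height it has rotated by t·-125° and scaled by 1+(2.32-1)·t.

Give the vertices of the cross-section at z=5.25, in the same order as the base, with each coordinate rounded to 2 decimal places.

t = z/height = 5.25/17 = 0.308824
s = 1 + (scale-1)·z/height = 1 + (2.32-1)·5.25/17 = 1.407647
θ = twist·z/height = -125°·5.25/17 = -38.6029° = -0.673748 rad
cos θ = 0.781488, sin θ = -0.623920 (intermediates below are computed at full precision and shown rounded to 5 d.p.)
v1: (-4.5,0) → rotate → (-3.51670,2.80764) → ×s → (-4.95027,3.95216) → (-4.95,3.95)
v2: (1.5,-4.5) → rotate → (-1.63541,-4.45258) → ×s → (-2.30207,-6.26766) → (-2.30,-6.27)
v3: (5,1) → rotate → (4.53136,-2.33811) → ×s → (6.37856,-3.29123) → (6.38,-3.29)
v4: (-3,3.5) → rotate → (-0.16075,4.60697) → ×s → (-0.22627,6.48499) → (-0.23,6.48)

Cross-section at z=5.25: (-4.95,3.95) (-2.30,-6.27) (6.38,-3.29) (-0.23,6.48)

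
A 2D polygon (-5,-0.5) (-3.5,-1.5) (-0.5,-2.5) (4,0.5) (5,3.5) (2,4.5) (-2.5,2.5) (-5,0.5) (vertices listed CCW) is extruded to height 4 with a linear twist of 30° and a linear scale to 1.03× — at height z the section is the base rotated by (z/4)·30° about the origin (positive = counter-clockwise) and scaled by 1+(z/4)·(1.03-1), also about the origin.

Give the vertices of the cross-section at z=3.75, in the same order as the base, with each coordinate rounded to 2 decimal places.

Cross-section at z=3.75: (-4.29,-2.88) (-2.45,-3.06) (0.76,-2.51) (3.38,2.39) (2.84,5.60) (-0.37,5.05) (-3.48,1.06) (-4.78,-1.97)

t = z/height = 3.75/4 = 0.9375
s = 1 + (scale-1)·z/height = 1 + (1.03-1)·3.75/4 = 1.028125
θ = twist·z/height = 30°·3.75/4 = 28.1250° = 0.490874 rad
cos θ = 0.881921, sin θ = 0.471397 (intermediates below are computed at full precision and shown rounded to 5 d.p.)
v1: (-5,-0.5) → rotate → (-4.17391,-2.79794) → ×s → (-4.29130,-2.87664) → (-4.29,-2.88)
v2: (-3.5,-1.5) → rotate → (-2.37963,-2.97277) → ×s → (-2.44656,-3.05638) → (-2.45,-3.06)
v3: (-0.5,-2.5) → rotate → (0.73753,-2.44050) → ×s → (0.75827,-2.50914) → (0.76,-2.51)
v4: (4,0.5) → rotate → (3.29199,2.32655) → ×s → (3.38457,2.39198) → (3.38,2.39)
v5: (5,3.5) → rotate → (2.75972,5.44371) → ×s → (2.83733,5.59681) → (2.84,5.60)
v6: (2,4.5) → rotate → (-0.35744,4.91144) → ×s → (-0.36750,5.04957) → (-0.37,5.05)
v7: (-2.5,2.5) → rotate → (-3.38330,1.02631) → ×s → (-3.47845,1.05518) → (-3.48,1.06)
v8: (-5,0.5) → rotate → (-4.64530,-1.91602) → ×s → (-4.77595,-1.96991) → (-4.78,-1.97)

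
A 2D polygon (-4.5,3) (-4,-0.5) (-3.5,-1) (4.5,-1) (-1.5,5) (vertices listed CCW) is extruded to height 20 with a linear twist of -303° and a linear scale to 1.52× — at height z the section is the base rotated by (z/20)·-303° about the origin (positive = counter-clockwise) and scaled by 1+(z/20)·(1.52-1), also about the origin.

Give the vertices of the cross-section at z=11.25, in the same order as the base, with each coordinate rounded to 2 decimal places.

Cross-section at z=11.25: (6.38,-2.86) (4.99,1.50) (4.25,2.03) (-5.95,0.31) (2.99,-6.05)

t = z/height = 11.25/20 = 0.5625
s = 1 + (scale-1)·z/height = 1 + (1.52-1)·11.25/20 = 1.292500
θ = twist·z/height = -303°·11.25/20 = -170.4375° = -2.974696 rad
cos θ = -0.986105, sin θ = -0.166123 (intermediates below are computed at full precision and shown rounded to 5 d.p.)
v1: (-4.5,3) → rotate → (4.93584,-2.21076) → ×s → (6.37958,-2.85741) → (6.38,-2.86)
v2: (-4,-0.5) → rotate → (3.86136,1.15755) → ×s → (4.99081,1.49613) → (4.99,1.50)
v3: (-3.5,-1) → rotate → (3.28524,1.56754) → ×s → (4.24618,2.02604) → (4.25,2.03)
v4: (4.5,-1) → rotate → (-4.60360,0.23855) → ×s → (-5.95015,0.30833) → (-5.95,0.31)
v5: (-1.5,5) → rotate → (2.30977,-4.68134) → ×s → (2.98538,-6.05063) → (2.99,-6.05)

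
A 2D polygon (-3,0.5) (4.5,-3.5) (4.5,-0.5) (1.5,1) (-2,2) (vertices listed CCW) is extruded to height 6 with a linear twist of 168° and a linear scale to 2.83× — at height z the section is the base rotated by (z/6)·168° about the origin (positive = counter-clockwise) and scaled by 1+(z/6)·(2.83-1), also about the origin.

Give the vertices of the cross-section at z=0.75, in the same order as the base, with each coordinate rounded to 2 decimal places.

t = z/height = 0.75/6 = 0.125
s = 1 + (scale-1)·z/height = 1 + (2.83-1)·0.75/6 = 1.228750
θ = twist·z/height = 168°·0.75/6 = 21.0000° = 0.366519 rad
cos θ = 0.933580, sin θ = 0.358368 (intermediates below are computed at full precision and shown rounded to 5 d.p.)
v1: (-3,0.5) → rotate → (-2.97993,-0.60831) → ×s → (-3.66158,-0.74747) → (-3.66,-0.75)
v2: (4.5,-3.5) → rotate → (5.45540,-1.65488) → ×s → (6.70332,-2.03343) → (6.70,-2.03)
v3: (4.5,-0.5) → rotate → (4.38030,1.14587) → ×s → (5.38229,1.40798) → (5.38,1.41)
v4: (1.5,1) → rotate → (1.04200,1.47113) → ×s → (1.28036,1.80765) → (1.28,1.81)
v5: (-2,2) → rotate → (-2.58390,1.15042) → ×s → (-3.17496,1.41358) → (-3.17,1.41)

Cross-section at z=0.75: (-3.66,-0.75) (6.70,-2.03) (5.38,1.41) (1.28,1.81) (-3.17,1.41)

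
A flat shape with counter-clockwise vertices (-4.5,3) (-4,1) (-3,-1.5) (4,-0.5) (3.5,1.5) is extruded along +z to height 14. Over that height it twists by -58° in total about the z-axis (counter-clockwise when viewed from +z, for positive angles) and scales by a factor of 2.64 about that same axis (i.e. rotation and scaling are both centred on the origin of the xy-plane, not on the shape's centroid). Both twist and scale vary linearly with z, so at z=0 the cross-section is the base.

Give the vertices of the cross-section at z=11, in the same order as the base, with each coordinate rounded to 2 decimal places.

t = z/height = 11/14 = 0.785714
s = 1 + (scale-1)·z/height = 1 + (2.64-1)·11/14 = 2.288571
θ = twist·z/height = -58°·11/14 = -45.5714° = -0.795371 rad
cos θ = 0.700020, sin θ = -0.714124 (intermediates below are computed at full precision and shown rounded to 5 d.p.)
v1: (-4.5,3) → rotate → (-1.00772,5.31362) → ×s → (-2.30623,12.16059) → (-2.31,12.16)
v2: (-4,1) → rotate → (-2.08595,3.55651) → ×s → (-4.77386,8.13934) → (-4.77,8.14)
v3: (-3,-1.5) → rotate → (-3.17124,1.09234) → ×s → (-7.25762,2.49990) → (-7.26,2.50)
v4: (4,-0.5) → rotate → (2.44302,-3.20650) → ×s → (5.59102,-7.33831) → (5.59,-7.34)
v5: (3.5,1.5) → rotate → (3.52125,-1.44940) → ×s → (8.05864,-3.31706) → (8.06,-3.32)

Cross-section at z=11: (-2.31,12.16) (-4.77,8.14) (-7.26,2.50) (5.59,-7.34) (8.06,-3.32)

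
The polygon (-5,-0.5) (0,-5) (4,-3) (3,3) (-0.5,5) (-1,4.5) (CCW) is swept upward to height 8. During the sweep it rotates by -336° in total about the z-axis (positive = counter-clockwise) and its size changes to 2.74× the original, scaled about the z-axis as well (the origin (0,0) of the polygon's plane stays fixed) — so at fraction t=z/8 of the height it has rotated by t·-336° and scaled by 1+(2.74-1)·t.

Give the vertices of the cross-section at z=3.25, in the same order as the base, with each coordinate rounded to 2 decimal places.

t = z/height = 3.25/8 = 0.40625
s = 1 + (scale-1)·z/height = 1 + (2.74-1)·3.25/8 = 1.706875
θ = twist·z/height = -336°·3.25/8 = -136.5000° = -2.382374 rad
cos θ = -0.725374, sin θ = -0.688355 (intermediates below are computed at full precision and shown rounded to 5 d.p.)
v1: (-5,-0.5) → rotate → (3.28269,3.80446) → ×s → (5.60315,6.49374) → (5.60,6.49)
v2: (0,-5) → rotate → (-3.44177,3.62687) → ×s → (-5.87468,6.19062) → (-5.87,6.19)
v3: (4,-3) → rotate → (-4.96656,-0.57730) → ×s → (-8.47730,-0.98537) → (-8.48,-0.99)
v4: (3,3) → rotate → (-0.11106,-4.24119) → ×s → (-0.18956,-7.23918) → (-0.19,-7.24)
v5: (-0.5,5) → rotate → (3.80446,-3.28269) → ×s → (6.49374,-5.60315) → (6.49,-5.60)
v6: (-1,4.5) → rotate → (3.82297,-2.57583) → ×s → (6.52533,-4.39662) → (6.53,-4.40)

Cross-section at z=3.25: (5.60,6.49) (-5.87,6.19) (-8.48,-0.99) (-0.19,-7.24) (6.49,-5.60) (6.53,-4.40)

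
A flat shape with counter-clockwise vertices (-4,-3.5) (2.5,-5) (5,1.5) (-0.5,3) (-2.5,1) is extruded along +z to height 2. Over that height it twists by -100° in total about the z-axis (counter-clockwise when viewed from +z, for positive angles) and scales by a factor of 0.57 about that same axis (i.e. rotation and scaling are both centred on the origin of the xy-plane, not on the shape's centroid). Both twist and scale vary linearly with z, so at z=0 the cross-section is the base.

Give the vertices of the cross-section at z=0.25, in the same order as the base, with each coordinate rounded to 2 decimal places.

Cross-section at z=0.25: (-4.41,-2.41) (1.29,-5.13) (4.93,0.36) (0.15,2.87) (-2.10,1.44)

t = z/height = 0.25/2 = 0.125
s = 1 + (scale-1)·z/height = 1 + (0.57-1)·0.25/2 = 0.946250
θ = twist·z/height = -100°·0.25/2 = -12.5000° = -0.218166 rad
cos θ = 0.976296, sin θ = -0.216440 (intermediates below are computed at full precision and shown rounded to 5 d.p.)
v1: (-4,-3.5) → rotate → (-4.66272,-2.55128) → ×s → (-4.41210,-2.41415) → (-4.41,-2.41)
v2: (2.5,-5) → rotate → (1.35854,-5.42258) → ×s → (1.28552,-5.13112) → (1.29,-5.13)
v3: (5,1.5) → rotate → (5.20614,0.38225) → ×s → (4.92631,0.36170) → (4.93,0.36)
v4: (-0.5,3) → rotate → (0.16117,3.03711) → ×s → (0.15251,2.87386) → (0.15,2.87)
v5: (-2.5,1) → rotate → (-2.22430,1.51740) → ×s → (-2.10474,1.43584) → (-2.10,1.44)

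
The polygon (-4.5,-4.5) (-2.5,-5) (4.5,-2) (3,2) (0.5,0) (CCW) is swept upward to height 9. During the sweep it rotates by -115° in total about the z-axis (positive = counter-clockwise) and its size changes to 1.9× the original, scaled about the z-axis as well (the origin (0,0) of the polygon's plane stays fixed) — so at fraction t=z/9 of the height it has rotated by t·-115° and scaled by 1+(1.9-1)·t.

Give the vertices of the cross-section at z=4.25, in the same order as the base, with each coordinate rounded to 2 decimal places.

Cross-section at z=4.25: (-8.95,1.47) (-7.87,-1.26) (1.43,-6.87) (4.81,-1.81) (0.42,-0.58)

t = z/height = 4.25/9 = 0.472222
s = 1 + (scale-1)·z/height = 1 + (1.9-1)·4.25/9 = 1.425000
θ = twist·z/height = -115°·4.25/9 = -54.3056° = -0.947811 rad
cos θ = 0.583462, sin θ = -0.812140 (intermediates below are computed at full precision and shown rounded to 5 d.p.)
v1: (-4.5,-4.5) → rotate → (-6.28021,1.02905) → ×s → (-8.94930,1.46640) → (-8.95,1.47)
v2: (-2.5,-5) → rotate → (-5.51936,-0.88696) → ×s → (-7.86508,-1.26392) → (-7.87,-1.26)
v3: (4.5,-2) → rotate → (1.00130,-4.82156) → ×s → (1.42685,-6.87072) → (1.43,-6.87)
v4: (3,2) → rotate → (3.37467,-1.26950) → ×s → (4.80890,-1.80903) → (4.81,-1.81)
v5: (0.5,0) → rotate → (0.29173,-0.40607) → ×s → (0.41572,-0.57865) → (0.42,-0.58)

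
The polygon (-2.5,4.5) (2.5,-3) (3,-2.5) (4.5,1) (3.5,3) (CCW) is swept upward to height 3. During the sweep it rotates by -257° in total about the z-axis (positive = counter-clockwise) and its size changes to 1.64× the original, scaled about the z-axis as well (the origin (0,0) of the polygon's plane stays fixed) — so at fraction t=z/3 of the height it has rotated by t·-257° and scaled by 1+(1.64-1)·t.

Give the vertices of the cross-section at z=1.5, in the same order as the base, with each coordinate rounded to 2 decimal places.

Cross-section at z=1.5: (6.70,-1.12) (-5.15,-0.12) (-5.05,-1.04) (-2.66,-5.47) (0.22,-6.08)

t = z/height = 1.5/3 = 0.5
s = 1 + (scale-1)·z/height = 1 + (1.64-1)·1.5/3 = 1.320000
θ = twist·z/height = -257°·1.5/3 = -128.5000° = -2.242748 rad
cos θ = -0.622515, sin θ = -0.782608 (intermediates below are computed at full precision and shown rounded to 5 d.p.)
v1: (-2.5,4.5) → rotate → (5.07802,-0.84480) → ×s → (6.70299,-1.11513) → (6.70,-1.12)
v2: (2.5,-3) → rotate → (-3.90411,-0.08898) → ×s → (-5.15343,-0.11745) → (-5.15,-0.12)
v3: (3,-2.5) → rotate → (-3.82406,-0.79154) → ×s → (-5.04776,-1.04483) → (-5.05,-1.04)
v4: (4.5,1) → rotate → (-2.01871,-4.14425) → ×s → (-2.66469,-5.47041) → (-2.66,-5.47)
v5: (3.5,3) → rotate → (0.16902,-4.60667) → ×s → (0.22311,-6.08081) → (0.22,-6.08)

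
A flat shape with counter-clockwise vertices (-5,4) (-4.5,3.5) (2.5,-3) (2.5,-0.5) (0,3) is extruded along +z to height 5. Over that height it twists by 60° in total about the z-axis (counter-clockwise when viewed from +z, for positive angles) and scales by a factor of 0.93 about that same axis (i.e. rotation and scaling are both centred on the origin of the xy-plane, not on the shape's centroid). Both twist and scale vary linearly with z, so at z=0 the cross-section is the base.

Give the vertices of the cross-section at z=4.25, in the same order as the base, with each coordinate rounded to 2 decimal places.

t = z/height = 4.25/5 = 0.85
s = 1 + (scale-1)·z/height = 1 + (0.93-1)·4.25/5 = 0.940500
θ = twist·z/height = 60°·4.25/5 = 51.0000° = 0.890118 rad
cos θ = 0.629320, sin θ = 0.777146 (intermediates below are computed at full precision and shown rounded to 5 d.p.)
v1: (-5,4) → rotate → (-6.25519,-1.36845) → ×s → (-5.88300,-1.28703) → (-5.88,-1.29)
v2: (-4.5,3.5) → rotate → (-5.55195,-1.29454) → ×s → (-5.22161,-1.21751) → (-5.22,-1.22)
v3: (2.5,-3) → rotate → (3.90474,0.05490) → ×s → (3.67241,0.05164) → (3.67,0.05)
v4: (2.5,-0.5) → rotate → (1.96187,1.62820) → ×s → (1.84514,1.53133) → (1.85,1.53)
v5: (0,3) → rotate → (-2.33144,1.88796) → ×s → (-2.19272,1.77563) → (-2.19,1.78)

Cross-section at z=4.25: (-5.88,-1.29) (-5.22,-1.22) (3.67,0.05) (1.85,1.53) (-2.19,1.78)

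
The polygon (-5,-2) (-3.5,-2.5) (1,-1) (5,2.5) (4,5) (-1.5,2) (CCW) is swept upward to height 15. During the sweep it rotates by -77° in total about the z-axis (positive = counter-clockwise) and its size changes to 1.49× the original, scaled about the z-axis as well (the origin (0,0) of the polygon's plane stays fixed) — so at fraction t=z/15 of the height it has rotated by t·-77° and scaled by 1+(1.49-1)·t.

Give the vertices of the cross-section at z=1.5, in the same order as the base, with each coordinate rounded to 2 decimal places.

t = z/height = 1.5/15 = 0.1
s = 1 + (scale-1)·z/height = 1 + (1.49-1)·1.5/15 = 1.049000
θ = twist·z/height = -77°·1.5/15 = -7.7000° = -0.134390 rad
cos θ = 0.990983, sin θ = -0.133986 (intermediates below are computed at full precision and shown rounded to 5 d.p.)
v1: (-5,-2) → rotate → (-5.22289,-1.31204) → ×s → (-5.47881,-1.37633) → (-5.48,-1.38)
v2: (-3.5,-2.5) → rotate → (-3.80341,-2.00851) → ×s → (-3.98977,-2.10692) → (-3.99,-2.11)
v3: (1,-1) → rotate → (0.85700,-1.12497) → ×s → (0.89899,-1.18009) → (0.90,-1.18)
v4: (5,2.5) → rotate → (5.28988,1.80753) → ×s → (5.54909,1.89610) → (5.55,1.90)
v5: (4,5) → rotate → (4.63386,4.41897) → ×s → (4.86092,4.63550) → (4.86,4.64)
v6: (-1.5,2) → rotate → (-1.21850,2.18295) → ×s → (-1.27821,2.28991) → (-1.28,2.29)

Cross-section at z=1.5: (-5.48,-1.38) (-3.99,-2.11) (0.90,-1.18) (5.55,1.90) (4.86,4.64) (-1.28,2.29)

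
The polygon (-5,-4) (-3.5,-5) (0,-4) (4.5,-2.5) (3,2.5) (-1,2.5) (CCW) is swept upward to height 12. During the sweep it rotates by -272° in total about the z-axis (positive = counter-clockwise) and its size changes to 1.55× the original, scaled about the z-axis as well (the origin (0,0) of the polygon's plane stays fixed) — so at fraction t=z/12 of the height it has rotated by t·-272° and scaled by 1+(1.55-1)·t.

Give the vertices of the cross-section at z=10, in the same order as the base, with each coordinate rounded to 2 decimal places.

Cross-section at z=10: (9.25,-1.30) (8.81,1.29) (4.24,4.00) (-1.85,7.28) (-5.65,0.68) (-1.65,-3.56)

t = z/height = 10/12 = 0.833333
s = 1 + (scale-1)·z/height = 1 + (1.55-1)·10/12 = 1.458333
θ = twist·z/height = -272°·10/12 = -226.6667° = -3.956080 rad
cos θ = -0.686242, sin θ = 0.727374 (intermediates below are computed at full precision and shown rounded to 5 d.p.)
v1: (-5,-4) → rotate → (6.34070,-0.89190) → ×s → (9.24686,-1.30069) → (9.25,-1.30)
v2: (-3.5,-5) → rotate → (6.03871,0.88540) → ×s → (8.80646,1.29121) → (8.81,1.29)
v3: (0,-4) → rotate → (2.90949,2.74497) → ×s → (4.24301,4.00308) → (4.24,4.00)
v4: (4.5,-2.5) → rotate → (-1.26965,4.98879) → ×s → (-1.85158,7.27531) → (-1.85,7.28)
v5: (3,2.5) → rotate → (-3.87716,0.46652) → ×s → (-5.65419,0.68034) → (-5.65,0.68)
v6: (-1,2.5) → rotate → (-1.13219,-2.44298) → ×s → (-1.65111,-3.56268) → (-1.65,-3.56)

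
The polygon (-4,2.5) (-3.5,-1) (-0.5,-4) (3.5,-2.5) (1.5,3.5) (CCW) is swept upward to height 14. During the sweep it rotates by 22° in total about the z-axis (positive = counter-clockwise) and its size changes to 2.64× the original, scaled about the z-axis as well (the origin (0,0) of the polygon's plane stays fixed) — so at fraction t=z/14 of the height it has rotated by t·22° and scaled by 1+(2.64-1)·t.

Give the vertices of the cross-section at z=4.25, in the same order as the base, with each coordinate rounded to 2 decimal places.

t = z/height = 4.25/14 = 0.303571
s = 1 + (scale-1)·z/height = 1 + (2.64-1)·4.25/14 = 1.497857
θ = twist·z/height = 22°·4.25/14 = 6.6786° = 0.116563 rad
cos θ = 0.993214, sin θ = 0.116299 (intermediates below are computed at full precision and shown rounded to 5 d.p.)
v1: (-4,2.5) → rotate → (-4.26361,2.01784) → ×s → (-6.38627,3.02243) → (-6.39,3.02)
v2: (-3.5,-1) → rotate → (-3.35995,-1.40026) → ×s → (-5.03273,-2.09739) → (-5.03,-2.10)
v3: (-0.5,-4) → rotate → (-0.03141,-4.03101) → ×s → (-0.04705,-6.03787) → (-0.05,-6.04)
v4: (3.5,-2.5) → rotate → (3.76700,-2.07599) → ×s → (5.64242,-3.10953) → (5.64,-3.11)
v5: (1.5,3.5) → rotate → (1.08277,3.65070) → ×s → (1.62184,5.46823) → (1.62,5.47)

Cross-section at z=4.25: (-6.39,3.02) (-5.03,-2.10) (-0.05,-6.04) (5.64,-3.11) (1.62,5.47)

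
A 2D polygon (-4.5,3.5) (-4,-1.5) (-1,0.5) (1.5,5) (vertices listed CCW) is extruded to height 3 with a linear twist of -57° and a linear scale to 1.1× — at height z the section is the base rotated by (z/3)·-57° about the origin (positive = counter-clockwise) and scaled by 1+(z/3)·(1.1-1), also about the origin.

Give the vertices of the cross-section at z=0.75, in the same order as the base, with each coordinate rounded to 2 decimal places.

Cross-section at z=0.75: (-3.59,4.61) (-4.35,-0.48) (-0.87,0.75) (2.75,4.59)

t = z/height = 0.75/3 = 0.25
s = 1 + (scale-1)·z/height = 1 + (1.1-1)·0.75/3 = 1.025000
θ = twist·z/height = -57°·0.75/3 = -14.2500° = -0.248709 rad
cos θ = 0.969231, sin θ = -0.246153 (intermediates below are computed at full precision and shown rounded to 5 d.p.)
v1: (-4.5,3.5) → rotate → (-3.50000,4.50000) → ×s → (-3.58750,4.61250) → (-3.59,4.61)
v2: (-4,-1.5) → rotate → (-4.24615,-0.46923) → ×s → (-4.35231,-0.48096) → (-4.35,-0.48)
v3: (-1,0.5) → rotate → (-0.84615,0.73077) → ×s → (-0.86731,0.74904) → (-0.87,0.75)
v4: (1.5,5) → rotate → (2.68461,4.47692) → ×s → (2.75173,4.58885) → (2.75,4.59)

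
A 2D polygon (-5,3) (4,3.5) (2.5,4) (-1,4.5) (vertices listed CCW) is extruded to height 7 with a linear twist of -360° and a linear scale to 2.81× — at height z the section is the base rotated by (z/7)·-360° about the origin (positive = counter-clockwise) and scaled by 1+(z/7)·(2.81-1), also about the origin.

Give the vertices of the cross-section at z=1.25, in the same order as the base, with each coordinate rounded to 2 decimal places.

t = z/height = 1.25/7 = 0.178571
s = 1 + (scale-1)·z/height = 1 + (2.81-1)·1.25/7 = 1.323214
θ = twist·z/height = -360°·1.25/7 = -64.2857° = -1.121997 rad
cos θ = 0.433884, sin θ = -0.900969 (intermediates below are computed at full precision and shown rounded to 5 d.p.)
v1: (-5,3) → rotate → (0.53349,5.80650) → ×s → (0.70592,7.68324) → (0.71,7.68)
v2: (4,3.5) → rotate → (4.88893,-2.08528) → ×s → (6.46910,-2.75928) → (6.47,-2.76)
v3: (2.5,4) → rotate → (4.68858,-0.51689) → ×s → (6.20400,-0.68395) → (6.20,-0.68)
v4: (-1,4.5) → rotate → (3.62048,2.85345) → ×s → (4.79067,3.77572) → (4.79,3.78)

Cross-section at z=1.25: (0.71,7.68) (6.47,-2.76) (6.20,-0.68) (4.79,3.78)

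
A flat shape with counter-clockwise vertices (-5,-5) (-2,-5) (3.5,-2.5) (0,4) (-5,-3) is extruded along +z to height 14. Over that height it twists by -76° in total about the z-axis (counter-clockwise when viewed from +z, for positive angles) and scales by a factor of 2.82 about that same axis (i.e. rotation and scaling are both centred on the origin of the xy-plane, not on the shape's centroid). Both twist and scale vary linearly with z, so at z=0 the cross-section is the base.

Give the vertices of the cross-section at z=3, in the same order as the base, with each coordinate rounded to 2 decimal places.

t = z/height = 3/14 = 0.214286
s = 1 + (scale-1)·z/height = 1 + (2.82-1)·3/14 = 1.390000
θ = twist·z/height = -76°·3/14 = -16.2857° = -0.284239 rad
cos θ = 0.959875, sin θ = -0.280427 (intermediates below are computed at full precision and shown rounded to 5 d.p.)
v1: (-5,-5) → rotate → (-6.20151,-3.39724) → ×s → (-8.62010,-4.72216) → (-8.62,-4.72)
v2: (-2,-5) → rotate → (-3.32189,-4.23852) → ×s → (-4.61742,-5.89154) → (-4.62,-5.89)
v3: (3.5,-2.5) → rotate → (2.65849,-3.38118) → ×s → (3.69531,-4.69985) → (3.70,-4.70)
v4: (0,4) → rotate → (1.12171,3.83950) → ×s → (1.55918,5.33691) → (1.56,5.34)
v5: (-5,-3) → rotate → (-5.64066,-1.47749) → ×s → (-7.84052,-2.05371) → (-7.84,-2.05)

Cross-section at z=3: (-8.62,-4.72) (-4.62,-5.89) (3.70,-4.70) (1.56,5.34) (-7.84,-2.05)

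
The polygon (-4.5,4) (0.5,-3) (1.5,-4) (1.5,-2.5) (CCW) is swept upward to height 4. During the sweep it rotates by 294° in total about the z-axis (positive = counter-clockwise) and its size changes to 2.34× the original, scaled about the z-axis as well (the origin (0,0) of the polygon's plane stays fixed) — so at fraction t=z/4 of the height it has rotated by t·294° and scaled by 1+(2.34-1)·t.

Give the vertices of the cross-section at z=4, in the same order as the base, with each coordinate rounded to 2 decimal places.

t = z/height = 4/4 = 1
s = 1 + (scale-1)·z/height = 1 + (2.34-1)·4/4 = 2.340000
θ = twist·z/height = 294°·4/4 = 294.0000° = 5.131268 rad
cos θ = 0.406737, sin θ = -0.913545 (intermediates below are computed at full precision and shown rounded to 5 d.p.)
v1: (-4.5,4) → rotate → (1.82387,5.73790) → ×s → (4.26785,13.42669) → (4.27,13.43)
v2: (0.5,-3) → rotate → (-2.53727,-1.67698) → ×s → (-5.93721,-3.92414) → (-5.94,-3.92)
v3: (1.5,-4) → rotate → (-3.04408,-2.99726) → ×s → (-7.12314,-7.01360) → (-7.12,-7.01)
v4: (1.5,-2.5) → rotate → (-1.67376,-2.38716) → ×s → (-3.91660,-5.58595) → (-3.92,-5.59)

Cross-section at z=4: (4.27,13.43) (-5.94,-3.92) (-7.12,-7.01) (-3.92,-5.59)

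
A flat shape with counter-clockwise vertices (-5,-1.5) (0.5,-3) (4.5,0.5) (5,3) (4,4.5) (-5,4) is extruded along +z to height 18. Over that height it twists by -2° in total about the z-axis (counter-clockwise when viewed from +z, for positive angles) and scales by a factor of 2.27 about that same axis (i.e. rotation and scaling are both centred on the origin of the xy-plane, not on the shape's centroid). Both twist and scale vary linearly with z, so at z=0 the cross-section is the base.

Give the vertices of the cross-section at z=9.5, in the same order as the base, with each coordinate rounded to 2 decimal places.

Cross-section at z=9.5: (-8.40,-2.35) (0.74,-5.03) (7.53,0.70) (8.44,4.86) (6.82,7.39) (-8.23,6.83)

t = z/height = 9.5/18 = 0.527778
s = 1 + (scale-1)·z/height = 1 + (2.27-1)·9.5/18 = 1.670278
θ = twist·z/height = -2°·9.5/18 = -1.0556° = -0.018423 rad
cos θ = 0.999830, sin θ = -0.018422 (intermediates below are computed at full precision and shown rounded to 5 d.p.)
v1: (-5,-1.5) → rotate → (-5.02678,-1.40764) → ×s → (-8.39613,-2.35114) → (-8.40,-2.35)
v2: (0.5,-3) → rotate → (0.44465,-3.00870) → ×s → (0.74269,-5.02537) → (0.74,-5.03)
v3: (4.5,0.5) → rotate → (4.50845,0.41702) → ×s → (7.53036,0.69653) → (7.53,0.70)
v4: (5,3) → rotate → (5.05442,2.90738) → ×s → (8.44228,4.85613) → (8.44,4.86)
v5: (4,4.5) → rotate → (4.08222,4.42555) → ×s → (6.81844,7.39190) → (6.82,7.39)
v6: (-5,4) → rotate → (-4.92546,4.09143) → ×s → (-8.22689,6.83383) → (-8.23,6.83)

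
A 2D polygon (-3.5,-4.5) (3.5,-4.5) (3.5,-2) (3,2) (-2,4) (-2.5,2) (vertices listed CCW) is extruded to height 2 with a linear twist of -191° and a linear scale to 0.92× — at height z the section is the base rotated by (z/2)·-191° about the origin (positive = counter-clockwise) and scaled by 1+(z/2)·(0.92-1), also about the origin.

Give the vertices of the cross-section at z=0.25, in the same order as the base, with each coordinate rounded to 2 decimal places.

Cross-section at z=0.25: (-4.97,-2.67) (1.37,-5.48) (2.37,-3.21) (3.52,0.61) (-0.21,4.42) (-1.46,2.81)

t = z/height = 0.25/2 = 0.125
s = 1 + (scale-1)·z/height = 1 + (0.92-1)·0.25/2 = 0.990000
θ = twist·z/height = -191°·0.25/2 = -23.8750° = -0.416697 rad
cos θ = 0.914431, sin θ = -0.404743 (intermediates below are computed at full precision and shown rounded to 5 d.p.)
v1: (-3.5,-4.5) → rotate → (-5.02185,-2.69834) → ×s → (-4.97163,-2.67136) → (-4.97,-2.67)
v2: (3.5,-4.5) → rotate → (1.37917,-5.53154) → ×s → (1.36537,-5.47622) → (1.37,-5.48)
v3: (3.5,-2) → rotate → (2.39102,-3.24546) → ×s → (2.36711,-3.21301) → (2.37,-3.21)
v4: (3,2) → rotate → (3.55278,0.61463) → ×s → (3.51725,0.60849) → (3.52,0.61)
v5: (-2,4) → rotate → (-0.20989,4.46721) → ×s → (-0.20779,4.42254) → (-0.21,4.42)
v6: (-2.5,2) → rotate → (-1.47659,2.84072) → ×s → (-1.46183,2.81231) → (-1.46,2.81)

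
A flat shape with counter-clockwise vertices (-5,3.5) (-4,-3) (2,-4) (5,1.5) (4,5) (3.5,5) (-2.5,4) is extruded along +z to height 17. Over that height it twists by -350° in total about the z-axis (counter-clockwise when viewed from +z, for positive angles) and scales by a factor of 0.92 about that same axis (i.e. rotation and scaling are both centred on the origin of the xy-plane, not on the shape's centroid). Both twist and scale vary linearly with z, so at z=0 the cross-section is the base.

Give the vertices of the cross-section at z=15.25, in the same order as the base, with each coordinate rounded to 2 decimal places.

Cross-section at z=15.25: (-5.56,-1.08) (-0.57,-4.61) (3.96,-1.24) (2.22,4.31) (-0.76,5.89) (-1.08,5.56) (-4.28,0.91)

t = z/height = 15.25/17 = 0.897059
s = 1 + (scale-1)·z/height = 1 + (0.92-1)·15.25/17 = 0.928235
θ = twist·z/height = -350°·15.25/17 = -313.9706° = -5.479821 rad
cos θ = 0.694289, sin θ = 0.719696 (intermediates below are computed at full precision and shown rounded to 5 d.p.)
v1: (-5,3.5) → rotate → (-5.99038,-1.16847) → ×s → (-5.56048,-1.08462) → (-5.56,-1.08)
v2: (-4,-3) → rotate → (-0.61807,-4.96165) → ×s → (-0.57371,-4.60558) → (-0.57,-4.61)
v3: (2,-4) → rotate → (4.26736,-1.33776) → ×s → (3.96112,-1.24176) → (3.96,-1.24)
v4: (5,1.5) → rotate → (2.39190,4.63992) → ×s → (2.22025,4.30693) → (2.22,4.31)
v5: (4,5) → rotate → (-0.82133,6.35023) → ×s → (-0.76238,5.89451) → (-0.76,5.89)
v6: (3.5,5) → rotate → (-1.16847,5.99038) → ×s → (-1.08462,5.56048) → (-1.08,5.56)
v7: (-2.5,4) → rotate → (-4.61451,0.97792) → ×s → (-4.28335,0.90774) → (-4.28,0.91)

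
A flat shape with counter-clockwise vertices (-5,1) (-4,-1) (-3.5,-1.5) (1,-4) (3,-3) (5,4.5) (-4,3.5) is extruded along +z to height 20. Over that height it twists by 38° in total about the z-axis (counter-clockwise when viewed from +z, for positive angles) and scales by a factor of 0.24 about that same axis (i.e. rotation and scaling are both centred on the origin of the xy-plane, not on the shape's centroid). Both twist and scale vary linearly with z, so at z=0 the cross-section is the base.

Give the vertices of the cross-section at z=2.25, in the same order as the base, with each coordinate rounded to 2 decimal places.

Cross-section at z=2.25: (-4.63,0.57) (-3.58,-1.18) (-3.09,-1.61) (1.18,-3.58) (2.94,-2.53) (4.25,4.44) (-3.89,2.92)

t = z/height = 2.25/20 = 0.1125
s = 1 + (scale-1)·z/height = 1 + (0.24-1)·2.25/20 = 0.914500
θ = twist·z/height = 38°·2.25/20 = 4.2750° = 0.074613 rad
cos θ = 0.997218, sin θ = 0.074544 (intermediates below are computed at full precision and shown rounded to 5 d.p.)
v1: (-5,1) → rotate → (-5.06063,0.62450) → ×s → (-4.62795,0.57110) → (-4.63,0.57)
v2: (-4,-1) → rotate → (-3.91433,-1.29539) → ×s → (-3.57965,-1.18464) → (-3.58,-1.18)
v3: (-3.5,-1.5) → rotate → (-3.37845,-1.75673) → ×s → (-3.08959,-1.60653) → (-3.09,-1.61)
v4: (1,-4) → rotate → (1.29539,-3.91433) → ×s → (1.18464,-3.57965) → (1.18,-3.58)
v5: (3,-3) → rotate → (3.21528,-2.76802) → ×s → (2.94038,-2.53136) → (2.94,-2.53)
v6: (5,4.5) → rotate → (4.65064,4.86020) → ×s → (4.25301,4.44465) → (4.25,4.44)
v7: (-4,3.5) → rotate → (-4.24977,3.19209) → ×s → (-3.88642,2.91916) → (-3.89,2.92)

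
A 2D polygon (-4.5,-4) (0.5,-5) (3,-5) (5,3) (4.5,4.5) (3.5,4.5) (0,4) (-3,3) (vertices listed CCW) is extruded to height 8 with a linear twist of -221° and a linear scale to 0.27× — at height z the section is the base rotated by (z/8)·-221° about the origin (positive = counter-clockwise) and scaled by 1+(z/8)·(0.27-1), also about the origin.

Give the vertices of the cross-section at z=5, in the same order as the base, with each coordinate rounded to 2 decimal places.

t = z/height = 5/8 = 0.625
s = 1 + (scale-1)·z/height = 1 + (0.27-1)·5/8 = 0.543750
θ = twist·z/height = -221°·5/8 = -138.1250° = -2.410736 rad
cos θ = -0.744603, sin θ = -0.667508 (intermediates below are computed at full precision and shown rounded to 5 d.p.)
v1: (-4.5,-4) → rotate → (0.68068,5.98220) → ×s → (0.37012,3.25282) → (0.37,3.25)
v2: (0.5,-5) → rotate → (-3.70984,3.38926) → ×s → (-2.01723,1.84291) → (-2.02,1.84)
v3: (3,-5) → rotate → (-5.57135,1.72049) → ×s → (-3.02942,0.93552) → (-3.03,0.94)
v4: (5,3) → rotate → (-1.72049,-5.57135) → ×s → (-0.93552,-3.02942) → (-0.94,-3.03)
v5: (4.5,4.5) → rotate → (-0.34693,-6.35450) → ×s → (-0.18864,-3.45526) → (-0.19,-3.46)
v6: (3.5,4.5) → rotate → (0.39767,-5.68699) → ×s → (0.21624,-3.09230) → (0.22,-3.09)
v7: (0,4) → rotate → (2.67003,-2.97841) → ×s → (1.45183,-1.61951) → (1.45,-1.62)
v8: (-3,3) → rotate → (4.23633,-0.23129) → ×s → (2.30351,-0.12576) → (2.30,-0.13)

Cross-section at z=5: (0.37,3.25) (-2.02,1.84) (-3.03,0.94) (-0.94,-3.03) (-0.19,-3.46) (0.22,-3.09) (1.45,-1.62) (2.30,-0.13)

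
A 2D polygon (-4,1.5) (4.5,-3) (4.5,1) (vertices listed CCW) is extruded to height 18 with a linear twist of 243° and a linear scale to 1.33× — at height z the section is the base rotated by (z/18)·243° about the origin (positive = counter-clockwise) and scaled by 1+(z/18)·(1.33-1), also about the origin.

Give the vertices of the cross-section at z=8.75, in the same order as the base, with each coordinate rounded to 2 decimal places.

t = z/height = 8.75/18 = 0.486111
s = 1 + (scale-1)·z/height = 1 + (1.33-1)·8.75/18 = 1.160417
θ = twist·z/height = 243°·8.75/18 = 118.1250° = 2.061670 rad
cos θ = -0.471397, sin θ = 0.881921 (intermediates below are computed at full precision and shown rounded to 5 d.p.)
v1: (-4,1.5) → rotate → (0.56271,-4.23478) → ×s → (0.65297,-4.91411) → (0.65,-4.91)
v2: (4.5,-3) → rotate → (0.52448,5.38284) → ×s → (0.60861,6.24633) → (0.61,6.25)
v3: (4.5,1) → rotate → (-3.00321,3.49725) → ×s → (-3.48497,4.05827) → (-3.48,4.06)

Cross-section at z=8.75: (0.65,-4.91) (0.61,6.25) (-3.48,4.06)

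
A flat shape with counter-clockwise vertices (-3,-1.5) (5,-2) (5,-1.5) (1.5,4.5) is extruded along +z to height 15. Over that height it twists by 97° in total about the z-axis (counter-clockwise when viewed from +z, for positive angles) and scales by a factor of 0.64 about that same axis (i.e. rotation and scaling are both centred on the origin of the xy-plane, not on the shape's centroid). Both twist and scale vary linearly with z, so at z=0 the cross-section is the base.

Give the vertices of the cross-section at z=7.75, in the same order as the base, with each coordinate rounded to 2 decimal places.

t = z/height = 7.75/15 = 0.516667
s = 1 + (scale-1)·z/height = 1 + (0.64-1)·7.75/15 = 0.814000
θ = twist·z/height = 97°·7.75/15 = 50.1167° = 0.874701 rad
cos θ = 0.641226, sin θ = 0.767352 (intermediates below are computed at full precision and shown rounded to 5 d.p.)
v1: (-3,-1.5) → rotate → (-0.77265,-3.26389) → ×s → (-0.62894,-2.65681) → (-0.63,-2.66)
v2: (5,-2) → rotate → (4.74084,2.55431) → ×s → (3.85904,2.07920) → (3.86,2.08)
v3: (5,-1.5) → rotate → (4.35716,2.87492) → ×s → (3.54673,2.34018) → (3.55,2.34)
v4: (1.5,4.5) → rotate → (-2.49124,4.03655) → ×s → (-2.02787,3.28575) → (-2.03,3.29)

Cross-section at z=7.75: (-0.63,-2.66) (3.86,2.08) (3.55,2.34) (-2.03,3.29)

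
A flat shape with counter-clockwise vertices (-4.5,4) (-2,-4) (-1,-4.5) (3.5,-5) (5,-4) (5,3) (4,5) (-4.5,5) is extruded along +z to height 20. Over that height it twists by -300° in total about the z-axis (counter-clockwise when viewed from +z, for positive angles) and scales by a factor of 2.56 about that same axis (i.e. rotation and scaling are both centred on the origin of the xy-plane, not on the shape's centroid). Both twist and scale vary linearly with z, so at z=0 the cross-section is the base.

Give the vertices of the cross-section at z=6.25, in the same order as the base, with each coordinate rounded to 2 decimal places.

t = z/height = 6.25/20 = 0.3125
s = 1 + (scale-1)·z/height = 1 + (2.56-1)·6.25/20 = 1.487500
θ = twist·z/height = -300°·6.25/20 = -93.7500° = -1.636246 rad
cos θ = -0.065403, sin θ = -0.997859 (intermediates below are computed at full precision and shown rounded to 5 d.p.)
v1: (-4.5,4) → rotate → (4.28575,4.22875) → ×s → (6.37505,6.29027) → (6.38,6.29)
v2: (-2,-4) → rotate → (-3.86063,2.25733) → ×s → (-5.74269,3.35778) → (-5.74,3.36)
v3: (-1,-4.5) → rotate → (-4.42496,1.29217) → ×s → (-6.58213,1.92211) → (-6.58,1.92)
v4: (3.5,-5) → rotate → (-5.21821,-3.16549) → ×s → (-7.76208,-4.70867) → (-7.76,-4.71)
v5: (5,-4) → rotate → (-4.31845,-4.72768) → ×s → (-6.42370,-7.03243) → (-6.42,-7.03)
v6: (5,3) → rotate → (2.66656,-5.18550) → ×s → (3.96651,-7.71344) → (3.97,-7.71)
v7: (4,5) → rotate → (4.72768,-4.31845) → ×s → (7.03243,-6.42370) → (7.03,-6.42)
v8: (-4.5,5) → rotate → (5.28361,4.16335) → ×s → (7.85937,6.19298) → (7.86,6.19)

Cross-section at z=6.25: (6.38,6.29) (-5.74,3.36) (-6.58,1.92) (-7.76,-4.71) (-6.42,-7.03) (3.97,-7.71) (7.03,-6.42) (7.86,6.19)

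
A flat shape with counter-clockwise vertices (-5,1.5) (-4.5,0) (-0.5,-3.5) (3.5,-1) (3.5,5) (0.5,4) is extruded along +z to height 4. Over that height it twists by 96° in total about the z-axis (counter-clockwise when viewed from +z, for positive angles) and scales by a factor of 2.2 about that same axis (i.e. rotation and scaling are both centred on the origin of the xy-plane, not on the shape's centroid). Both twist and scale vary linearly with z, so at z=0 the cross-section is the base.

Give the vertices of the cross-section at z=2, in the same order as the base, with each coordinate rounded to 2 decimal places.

Cross-section at z=2: (-7.14,-4.34) (-4.82,-5.35) (3.63,-4.34) (4.94,3.09) (-2.20,9.51) (-4.22,4.88)

t = z/height = 2/4 = 0.5
s = 1 + (scale-1)·z/height = 1 + (2.2-1)·2/4 = 1.600000
θ = twist·z/height = 96°·2/4 = 48.0000° = 0.837758 rad
cos θ = 0.669131, sin θ = 0.743145 (intermediates below are computed at full precision and shown rounded to 5 d.p.)
v1: (-5,1.5) → rotate → (-4.46037,-2.71203) → ×s → (-7.13659,-4.33925) → (-7.14,-4.34)
v2: (-4.5,0) → rotate → (-3.01109,-3.34415) → ×s → (-4.81774,-5.35064) → (-4.82,-5.35)
v3: (-0.5,-3.5) → rotate → (2.26644,-2.71353) → ×s → (3.62631,-4.34165) → (3.63,-4.34)
v4: (3.5,-1) → rotate → (3.08510,1.93188) → ×s → (4.93616,3.09100) → (4.94,3.09)
v5: (3.5,5) → rotate → (-1.37377,5.94666) → ×s → (-2.19803,9.51466) → (-2.20,9.51)
v6: (0.5,4) → rotate → (-2.63801,3.04809) → ×s → (-4.22082,4.87695) → (-4.22,4.88)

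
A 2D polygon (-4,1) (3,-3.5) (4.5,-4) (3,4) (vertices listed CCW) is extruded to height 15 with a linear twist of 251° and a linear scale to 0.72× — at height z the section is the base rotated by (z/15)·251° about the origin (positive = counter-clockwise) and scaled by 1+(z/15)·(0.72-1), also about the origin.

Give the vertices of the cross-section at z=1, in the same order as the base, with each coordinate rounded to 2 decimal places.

t = z/height = 1/15 = 0.0666667
s = 1 + (scale-1)·z/height = 1 + (0.72-1)·1/15 = 0.981333
θ = twist·z/height = 251°·1/15 = 16.7333° = 0.292052 rad
cos θ = 0.957655, sin θ = 0.287918 (intermediates below are computed at full precision and shown rounded to 5 d.p.)
v1: (-4,1) → rotate → (-4.11854,-0.19402) → ×s → (-4.04166,-0.19039) → (-4.04,-0.19)
v2: (3,-3.5) → rotate → (3.88068,-2.48804) → ×s → (3.80824,-2.44160) → (3.81,-2.44)
v3: (4.5,-4) → rotate → (5.46112,-2.53499) → ×s → (5.35918,-2.48767) → (5.36,-2.49)
v4: (3,4) → rotate → (1.72129,4.69437) → ×s → (1.68916,4.60675) → (1.69,4.61)

Cross-section at z=1: (-4.04,-0.19) (3.81,-2.44) (5.36,-2.49) (1.69,4.61)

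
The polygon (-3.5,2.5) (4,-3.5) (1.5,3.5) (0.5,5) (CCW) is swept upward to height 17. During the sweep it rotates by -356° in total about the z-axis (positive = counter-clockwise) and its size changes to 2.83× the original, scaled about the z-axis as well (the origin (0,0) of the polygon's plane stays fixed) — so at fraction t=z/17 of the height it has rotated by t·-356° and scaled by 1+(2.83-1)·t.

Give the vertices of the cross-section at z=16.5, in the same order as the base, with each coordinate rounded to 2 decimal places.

Cross-section at z=16.5: (-11.14,4.29) (13.18,-6.63) (1.60,10.45) (-2.12,13.79)

t = z/height = 16.5/17 = 0.970588
s = 1 + (scale-1)·z/height = 1 + (2.83-1)·16.5/17 = 2.776176
θ = twist·z/height = -356°·16.5/17 = -345.5294° = -6.030626 rad
cos θ = 0.968276, sin θ = 0.249883 (intermediates below are computed at full precision and shown rounded to 5 d.p.)
v1: (-3.5,2.5) → rotate → (-4.01367,1.54610) → ×s → (-11.14267,4.29225) → (-11.14,4.29)
v2: (4,-3.5) → rotate → (4.74769,-2.38943) → ×s → (13.18044,-6.63349) → (13.18,-6.63)
v3: (1.5,3.5) → rotate → (0.57782,3.76379) → ×s → (1.60414,10.44895) → (1.60,10.45)
v4: (0.5,5) → rotate → (-0.76528,4.96632) → ×s → (-2.12454,13.78739) → (-2.12,13.79)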